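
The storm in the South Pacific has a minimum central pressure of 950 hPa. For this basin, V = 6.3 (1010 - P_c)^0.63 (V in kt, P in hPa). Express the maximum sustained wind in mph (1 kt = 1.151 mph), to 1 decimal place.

ΔP = 1010 − 950 = 60 hPa.
V ≈ 6.3 × 60^0.63 = 6.3 × 13.190 ≈ 83.095 kt.
83.095 × 1.151 ≈ 95.64 mph → 95.6 mph.

95.6 mph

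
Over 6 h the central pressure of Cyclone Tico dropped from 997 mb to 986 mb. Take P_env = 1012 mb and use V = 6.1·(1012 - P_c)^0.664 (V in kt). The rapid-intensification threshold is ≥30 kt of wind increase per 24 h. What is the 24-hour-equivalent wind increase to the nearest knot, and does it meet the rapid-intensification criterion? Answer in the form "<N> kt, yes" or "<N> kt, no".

65 kt, yes

V₁: ΔP = 15, V ≈ 6.1 × 15^0.664 ≈ 36.83 kt.
V₂: ΔP = 26, V ≈ 6.1 × 26^0.664 ≈ 53.07 kt.
ΔV over 6 h = 16.24 kt → 24 h equivalent = 16.24 × 24/6 ≈ 64.96 kt.
65 kt ≥ 30 kt ⇒ rapid intensification.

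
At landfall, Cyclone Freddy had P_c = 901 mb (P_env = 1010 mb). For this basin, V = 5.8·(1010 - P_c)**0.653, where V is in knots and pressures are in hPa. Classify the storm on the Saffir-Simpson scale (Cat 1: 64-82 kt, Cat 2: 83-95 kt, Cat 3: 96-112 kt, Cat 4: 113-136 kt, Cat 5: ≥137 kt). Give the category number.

ΔP = 1010 − 901 = 109 mb.
V ≈ 5.8 × 109^0.653 = 5.8 × 21.40 ≈ 124 kt.
124 kt falls in the Category 4 band.

4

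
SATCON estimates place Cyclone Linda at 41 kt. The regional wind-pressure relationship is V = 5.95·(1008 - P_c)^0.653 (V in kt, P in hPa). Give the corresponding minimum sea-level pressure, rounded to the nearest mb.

ΔP = (V / 5.95)^(1/0.653) = (41/5.95)^1.531.
41/5.95 = 6.891; 6.891^1.531 ≈ 19.22 mb.
P_c = 1008 − 19.22 = 988.78 ≈ 989 mb.

989 mb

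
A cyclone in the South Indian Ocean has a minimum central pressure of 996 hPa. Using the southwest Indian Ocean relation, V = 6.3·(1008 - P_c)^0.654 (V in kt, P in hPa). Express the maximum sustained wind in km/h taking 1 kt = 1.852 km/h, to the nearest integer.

ΔP = 1008 − 996 = 12 hPa.
V ≈ 6.3 × 12^0.654 = 6.3 × 5.079 ≈ 31.998 kt.
31.998 × 1.852 ≈ 59.26 km/h → 59 km/h.

59 km/h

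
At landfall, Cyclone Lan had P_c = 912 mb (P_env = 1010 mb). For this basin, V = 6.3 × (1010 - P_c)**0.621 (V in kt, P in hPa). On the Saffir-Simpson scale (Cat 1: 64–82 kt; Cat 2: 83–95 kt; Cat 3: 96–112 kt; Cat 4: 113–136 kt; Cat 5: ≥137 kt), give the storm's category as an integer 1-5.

3

ΔP = 1010 − 912 = 98 mb.
V ≈ 6.3 × 98^0.621 = 6.3 × 17.24 ≈ 109 kt.
109 kt falls in the Category 3 band.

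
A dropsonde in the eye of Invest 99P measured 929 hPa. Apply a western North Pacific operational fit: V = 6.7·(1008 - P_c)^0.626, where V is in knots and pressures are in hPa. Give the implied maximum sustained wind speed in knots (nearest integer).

ΔP = 1008 − 929 = 79 hPa.
79^0.626 ≈ 15.414.
V ≈ 6.7 × 15.414 ≈ 103.3 kt.

103 kt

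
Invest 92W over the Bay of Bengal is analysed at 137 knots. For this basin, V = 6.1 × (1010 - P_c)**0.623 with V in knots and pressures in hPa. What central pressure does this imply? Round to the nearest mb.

ΔP = (V / 6.1)^(1/0.623) = (137/6.1)^1.605.
137/6.1 = 22.459; 22.459^1.605 ≈ 147.63 mb.
P_c = 1010 − 147.63 = 862.37 ≈ 862 mb.

862 mb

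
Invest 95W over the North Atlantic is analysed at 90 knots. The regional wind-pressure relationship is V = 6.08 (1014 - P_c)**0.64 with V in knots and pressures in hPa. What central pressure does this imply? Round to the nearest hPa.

947 hPa

ΔP = (V / 6.08)^(1/0.64) = (90/6.08)^1.562.
90/6.08 = 14.803; 14.803^1.562 ≈ 67.40 hPa.
P_c = 1014 − 67.40 = 946.60 ≈ 947 hPa.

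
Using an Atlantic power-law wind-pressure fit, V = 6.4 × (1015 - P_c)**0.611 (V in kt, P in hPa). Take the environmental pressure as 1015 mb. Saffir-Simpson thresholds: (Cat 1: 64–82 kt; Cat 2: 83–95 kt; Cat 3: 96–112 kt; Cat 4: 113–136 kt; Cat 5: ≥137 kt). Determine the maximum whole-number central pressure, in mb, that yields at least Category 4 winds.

905 mb

Category 4 begins at V = 113 kt.
Required ΔP = (113/6.4)^(1/0.611) = 17.656^1.637 ≈ 109.84 mb.
P_c ≤ 1015 − 109.84 = 905.16, so the highest integer P_c is 905 mb.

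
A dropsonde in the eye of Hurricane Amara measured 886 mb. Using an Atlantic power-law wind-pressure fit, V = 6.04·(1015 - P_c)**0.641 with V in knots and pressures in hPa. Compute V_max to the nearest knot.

ΔP = 1015 − 886 = 129 mb.
129^0.641 ≈ 22.537.
V ≈ 6.04 × 22.537 ≈ 136.1 kt.

136 kt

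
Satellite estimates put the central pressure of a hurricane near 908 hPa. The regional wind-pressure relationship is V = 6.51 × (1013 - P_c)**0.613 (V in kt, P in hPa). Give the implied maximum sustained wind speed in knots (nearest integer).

ΔP = 1013 − 908 = 105 hPa.
105^0.613 ≈ 17.338.
V ≈ 6.51 × 17.338 ≈ 112.9 kt.

113 kt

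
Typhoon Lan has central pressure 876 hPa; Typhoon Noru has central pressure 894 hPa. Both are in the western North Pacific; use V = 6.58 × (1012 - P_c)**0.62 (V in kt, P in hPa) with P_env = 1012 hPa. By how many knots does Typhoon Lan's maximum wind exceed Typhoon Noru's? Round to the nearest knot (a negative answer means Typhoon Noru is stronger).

12 kt

Typhoon Lan: ΔP = 136; V ≈ 6.58 × 136^0.62 ≈ 138.36 kt.
Typhoon Noru: ΔP = 118; V ≈ 6.58 × 118^0.62 ≈ 126.70 kt.
Difference ≈ 138.36 − 126.70 = 11.66 → 12 kt.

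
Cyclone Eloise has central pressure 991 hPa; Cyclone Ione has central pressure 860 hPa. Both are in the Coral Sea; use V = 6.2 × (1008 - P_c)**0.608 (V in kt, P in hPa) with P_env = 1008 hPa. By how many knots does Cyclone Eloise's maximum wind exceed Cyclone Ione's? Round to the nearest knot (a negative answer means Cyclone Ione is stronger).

Cyclone Eloise: ΔP = 17; V ≈ 6.2 × 17^0.608 ≈ 34.71 kt.
Cyclone Ione: ΔP = 148; V ≈ 6.2 × 148^0.608 ≈ 129.39 kt.
Difference ≈ 34.71 − 129.39 = -94.68 → -95 kt.

-95 kt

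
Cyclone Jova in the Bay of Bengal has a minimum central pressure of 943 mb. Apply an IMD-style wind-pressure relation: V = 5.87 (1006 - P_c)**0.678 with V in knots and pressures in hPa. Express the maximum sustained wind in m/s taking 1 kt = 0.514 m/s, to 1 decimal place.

ΔP = 1006 − 943 = 63 mb.
V ≈ 5.87 × 63^0.678 = 5.87 × 16.594 ≈ 97.407 kt.
97.407 × 0.514 ≈ 50.07 m/s → 50.1 m/s.

50.1 m/s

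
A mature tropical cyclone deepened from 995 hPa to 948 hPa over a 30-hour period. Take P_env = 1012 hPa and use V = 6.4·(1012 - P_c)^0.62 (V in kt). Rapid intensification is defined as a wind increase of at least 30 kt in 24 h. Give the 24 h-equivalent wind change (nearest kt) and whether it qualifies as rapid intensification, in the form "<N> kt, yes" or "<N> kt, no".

V₁: ΔP = 17, V ≈ 6.4 × 17^0.62 ≈ 37.07 kt.
V₂: ΔP = 64, V ≈ 6.4 × 64^0.62 ≈ 84.34 kt.
ΔV over 30 h = 47.27 kt → 24 h equivalent = 47.27 × 24/30 ≈ 37.82 kt.
38 kt ≥ 30 kt ⇒ rapid intensification.

38 kt, yes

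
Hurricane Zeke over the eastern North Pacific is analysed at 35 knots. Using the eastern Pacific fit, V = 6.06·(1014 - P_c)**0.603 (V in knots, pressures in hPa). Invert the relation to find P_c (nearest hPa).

996 hPa

ΔP = (V / 6.06)^(1/0.603) = (35/6.06)^1.658.
35/6.06 = 5.776; 5.776^1.658 ≈ 18.32 hPa.
P_c = 1014 − 18.32 = 995.68 ≈ 996 hPa.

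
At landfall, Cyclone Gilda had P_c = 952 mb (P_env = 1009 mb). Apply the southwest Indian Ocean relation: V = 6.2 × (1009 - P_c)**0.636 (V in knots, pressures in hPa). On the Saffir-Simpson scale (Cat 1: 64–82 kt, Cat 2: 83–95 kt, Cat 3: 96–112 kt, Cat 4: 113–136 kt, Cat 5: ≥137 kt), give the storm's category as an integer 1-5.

ΔP = 1009 − 952 = 57 mb.
V ≈ 6.2 × 57^0.636 = 6.2 × 13.08 ≈ 81 kt.
81 kt falls in the Category 1 band.

1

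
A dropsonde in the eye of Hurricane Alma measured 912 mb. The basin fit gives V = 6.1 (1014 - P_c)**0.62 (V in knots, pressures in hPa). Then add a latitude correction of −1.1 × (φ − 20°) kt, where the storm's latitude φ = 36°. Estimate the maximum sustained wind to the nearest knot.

90 kt

ΔP = 1014 − 912 = 102 mb.
102^0.62 ≈ 17.593.
V ≈ 6.1 × 17.593 ≈ 107.3 kt.
Latitude correction: −1.1 × (36 − 20) = -17.6 kt.
Corrected V ≈ 89.7 kt → 90 kt.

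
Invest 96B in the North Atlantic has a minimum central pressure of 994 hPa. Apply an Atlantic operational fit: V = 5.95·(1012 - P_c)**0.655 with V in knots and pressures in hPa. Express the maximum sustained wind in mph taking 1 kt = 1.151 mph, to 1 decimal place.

ΔP = 1012 − 994 = 18 hPa.
V ≈ 5.95 × 18^0.655 = 5.95 × 6.641 ≈ 39.511 kt.
39.511 × 1.151 ≈ 45.48 mph → 45.5 mph.

45.5 mph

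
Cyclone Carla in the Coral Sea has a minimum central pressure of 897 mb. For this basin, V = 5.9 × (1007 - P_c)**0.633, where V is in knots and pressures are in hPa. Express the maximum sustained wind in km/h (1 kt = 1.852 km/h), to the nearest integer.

214 km/h

ΔP = 1007 − 897 = 110 mb.
V ≈ 5.9 × 110^0.633 = 5.9 × 19.598 ≈ 115.625 kt.
115.625 × 1.852 ≈ 214.14 km/h → 214 km/h.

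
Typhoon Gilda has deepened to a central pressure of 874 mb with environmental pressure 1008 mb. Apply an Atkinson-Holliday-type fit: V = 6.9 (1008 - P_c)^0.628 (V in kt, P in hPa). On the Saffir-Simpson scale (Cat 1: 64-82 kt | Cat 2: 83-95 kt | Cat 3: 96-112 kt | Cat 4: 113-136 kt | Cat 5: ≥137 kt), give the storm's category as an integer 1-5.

ΔP = 1008 − 874 = 134 mb.
V ≈ 6.9 × 134^0.628 = 6.9 × 21.67 ≈ 150 kt.
150 kt falls in the Category 5 band.

5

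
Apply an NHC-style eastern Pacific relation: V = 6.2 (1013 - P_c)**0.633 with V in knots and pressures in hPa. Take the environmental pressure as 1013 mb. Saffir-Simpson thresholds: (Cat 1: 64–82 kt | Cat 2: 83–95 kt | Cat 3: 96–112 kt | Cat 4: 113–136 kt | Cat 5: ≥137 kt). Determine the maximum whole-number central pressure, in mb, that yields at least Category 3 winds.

937 mb

Category 3 begins at V = 96 kt.
Required ΔP = (96/6.2)^(1/0.633) = 15.484^1.580 ≈ 75.81 mb.
P_c ≤ 1013 − 75.81 = 937.19, so the highest integer P_c is 937 mb.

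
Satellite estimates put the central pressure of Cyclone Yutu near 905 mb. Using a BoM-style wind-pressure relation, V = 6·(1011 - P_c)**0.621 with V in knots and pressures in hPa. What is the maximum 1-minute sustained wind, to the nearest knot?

ΔP = 1011 − 905 = 106 mb.
106^0.621 ≈ 18.102.
V ≈ 6 × 18.102 ≈ 108.6 kt.

109 kt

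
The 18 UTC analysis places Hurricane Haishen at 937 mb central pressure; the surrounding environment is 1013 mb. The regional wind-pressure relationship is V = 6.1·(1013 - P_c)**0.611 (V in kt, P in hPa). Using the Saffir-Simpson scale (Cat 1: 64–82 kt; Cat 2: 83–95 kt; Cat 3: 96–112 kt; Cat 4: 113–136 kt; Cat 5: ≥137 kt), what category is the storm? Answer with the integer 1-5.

ΔP = 1013 − 937 = 76 mb.
V ≈ 6.1 × 76^0.611 = 6.1 × 14.10 ≈ 86 kt.
86 kt falls in the Category 2 band.

2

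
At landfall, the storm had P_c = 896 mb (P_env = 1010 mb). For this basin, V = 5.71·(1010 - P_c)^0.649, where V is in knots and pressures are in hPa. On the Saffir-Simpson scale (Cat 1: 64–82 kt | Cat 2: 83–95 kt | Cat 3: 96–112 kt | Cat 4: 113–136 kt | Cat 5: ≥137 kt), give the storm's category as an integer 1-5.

ΔP = 1010 − 896 = 114 mb.
V ≈ 5.71 × 114^0.649 = 5.71 × 21.62 ≈ 123 kt.
123 kt falls in the Category 4 band.

4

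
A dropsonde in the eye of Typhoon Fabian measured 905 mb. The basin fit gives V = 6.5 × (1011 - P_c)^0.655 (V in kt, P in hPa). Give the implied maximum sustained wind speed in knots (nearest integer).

138 kt

ΔP = 1011 − 905 = 106 mb.
106^0.655 ≈ 21.212.
V ≈ 6.5 × 21.212 ≈ 137.9 kt.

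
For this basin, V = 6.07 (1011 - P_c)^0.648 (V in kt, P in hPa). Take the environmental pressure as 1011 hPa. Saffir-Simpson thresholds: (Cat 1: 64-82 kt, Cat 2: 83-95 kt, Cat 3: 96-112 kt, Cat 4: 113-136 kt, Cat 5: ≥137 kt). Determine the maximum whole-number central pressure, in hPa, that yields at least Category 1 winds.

Category 1 begins at V = 64 kt.
Required ΔP = (64/6.07)^(1/0.648) = 10.544^1.543 ≈ 37.90 hPa.
P_c ≤ 1011 − 37.90 = 973.10, so the highest integer P_c is 973 hPa.

973 hPa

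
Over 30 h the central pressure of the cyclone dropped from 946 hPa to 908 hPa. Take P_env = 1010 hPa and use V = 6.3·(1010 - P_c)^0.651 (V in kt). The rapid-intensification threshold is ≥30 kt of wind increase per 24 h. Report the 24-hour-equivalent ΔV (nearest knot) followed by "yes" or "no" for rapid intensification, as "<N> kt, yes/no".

27 kt, no

V₁: ΔP = 64, V ≈ 6.3 × 64^0.651 ≈ 94.44 kt.
V₂: ΔP = 102, V ≈ 6.3 × 102^0.651 ≈ 127.92 kt.
ΔV over 30 h = 33.48 kt → 24 h equivalent = 33.48 × 24/30 ≈ 26.78 kt.
27 kt < 30 kt ⇒ not rapid intensification.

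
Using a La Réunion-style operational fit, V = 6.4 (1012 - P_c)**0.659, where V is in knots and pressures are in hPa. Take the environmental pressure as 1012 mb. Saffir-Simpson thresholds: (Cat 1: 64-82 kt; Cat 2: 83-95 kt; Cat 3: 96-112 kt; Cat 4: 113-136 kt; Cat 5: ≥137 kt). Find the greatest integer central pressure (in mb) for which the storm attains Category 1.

Category 1 begins at V = 64 kt.
Required ΔP = (64/6.4)^(1/0.659) = 10.000^1.517 ≈ 32.92 mb.
P_c ≤ 1012 − 32.92 = 979.08, so the highest integer P_c is 979 mb.

979 mb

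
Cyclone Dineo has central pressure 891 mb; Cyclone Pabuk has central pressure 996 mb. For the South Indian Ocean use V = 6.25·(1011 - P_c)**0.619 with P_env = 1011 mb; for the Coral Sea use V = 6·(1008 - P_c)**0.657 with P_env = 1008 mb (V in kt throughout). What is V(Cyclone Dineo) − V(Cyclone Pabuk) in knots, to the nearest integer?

Cyclone Dineo: ΔP = 120; V ≈ 6.25 × 120^0.619 ≈ 121.03 kt.
Cyclone Pabuk: ΔP = 12; V ≈ 6 × 12^0.657 ≈ 30.70 kt.
Difference ≈ 121.03 − 30.70 = 90.33 → 90 kt.

90 kt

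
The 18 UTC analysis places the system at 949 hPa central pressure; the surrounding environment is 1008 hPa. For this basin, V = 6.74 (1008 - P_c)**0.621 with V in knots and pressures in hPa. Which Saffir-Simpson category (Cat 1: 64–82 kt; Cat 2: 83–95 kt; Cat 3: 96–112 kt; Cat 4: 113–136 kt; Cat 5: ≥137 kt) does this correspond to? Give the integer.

2

ΔP = 1008 − 949 = 59 hPa.
V ≈ 6.74 × 59^0.621 = 6.74 × 12.58 ≈ 85 kt.
85 kt falls in the Category 2 band.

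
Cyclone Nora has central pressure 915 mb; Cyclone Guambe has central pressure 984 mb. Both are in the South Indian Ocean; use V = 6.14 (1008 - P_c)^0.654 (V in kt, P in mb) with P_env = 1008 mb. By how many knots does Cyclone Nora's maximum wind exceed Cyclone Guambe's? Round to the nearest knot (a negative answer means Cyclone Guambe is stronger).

Cyclone Nora: ΔP = 93; V ≈ 6.14 × 93^0.654 ≈ 119.00 kt.
Cyclone Guambe: ΔP = 24; V ≈ 6.14 × 24^0.654 ≈ 49.07 kt.
Difference ≈ 119.00 − 49.07 = 69.93 → 70 kt.

70 kt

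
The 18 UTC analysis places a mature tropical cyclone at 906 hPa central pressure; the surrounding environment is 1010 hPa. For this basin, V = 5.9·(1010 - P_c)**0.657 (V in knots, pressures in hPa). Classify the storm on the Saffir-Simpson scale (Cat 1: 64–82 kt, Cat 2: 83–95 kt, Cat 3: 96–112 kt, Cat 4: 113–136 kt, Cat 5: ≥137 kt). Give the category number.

4

ΔP = 1010 − 906 = 104 hPa.
V ≈ 5.9 × 104^0.657 = 5.9 × 21.14 ≈ 125 kt.
125 kt falls in the Category 4 band.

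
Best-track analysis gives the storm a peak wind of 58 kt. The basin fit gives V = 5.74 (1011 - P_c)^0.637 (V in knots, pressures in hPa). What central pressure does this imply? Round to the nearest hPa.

ΔP = (V / 5.74)^(1/0.637) = (58/5.74)^1.570.
58/5.74 = 10.105; 10.105^1.570 ≈ 37.75 hPa.
P_c = 1011 − 37.75 = 973.25 ≈ 973 hPa.

973 hPa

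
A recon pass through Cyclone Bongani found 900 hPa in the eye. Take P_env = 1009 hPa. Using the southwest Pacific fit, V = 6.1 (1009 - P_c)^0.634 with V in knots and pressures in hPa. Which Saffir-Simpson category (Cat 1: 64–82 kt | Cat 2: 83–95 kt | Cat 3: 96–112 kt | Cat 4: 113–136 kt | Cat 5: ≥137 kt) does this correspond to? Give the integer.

ΔP = 1009 − 900 = 109 hPa.
V ≈ 6.1 × 109^0.634 = 6.1 × 19.58 ≈ 119 kt.
119 kt falls in the Category 4 band.

4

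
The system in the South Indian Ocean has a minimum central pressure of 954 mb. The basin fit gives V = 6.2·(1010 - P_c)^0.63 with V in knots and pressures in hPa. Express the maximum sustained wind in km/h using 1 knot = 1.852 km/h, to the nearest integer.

145 km/h

ΔP = 1010 − 954 = 56 mb.
V ≈ 6.2 × 56^0.63 = 6.2 × 12.629 ≈ 78.298 kt.
78.298 × 1.852 ≈ 145.01 km/h → 145 km/h.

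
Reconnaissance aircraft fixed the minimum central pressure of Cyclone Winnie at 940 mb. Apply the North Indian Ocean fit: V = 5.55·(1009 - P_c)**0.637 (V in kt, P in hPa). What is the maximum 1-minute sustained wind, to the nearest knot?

ΔP = 1009 − 940 = 69 mb.
69^0.637 ≈ 14.837.
V ≈ 5.55 × 14.837 ≈ 82.3 kt.

82 kt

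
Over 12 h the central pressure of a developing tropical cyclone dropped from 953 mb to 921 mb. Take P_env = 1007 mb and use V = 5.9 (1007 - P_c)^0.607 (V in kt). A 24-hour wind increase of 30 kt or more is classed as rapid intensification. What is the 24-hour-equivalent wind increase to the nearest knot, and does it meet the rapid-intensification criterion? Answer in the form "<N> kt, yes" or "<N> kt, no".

43 kt, yes

V₁: ΔP = 54, V ≈ 5.9 × 54^0.607 ≈ 66.44 kt.
V₂: ΔP = 86, V ≈ 5.9 × 86^0.607 ≈ 88.12 kt.
ΔV over 12 h = 21.68 kt → 24 h equivalent = 21.68 × 24/12 ≈ 43.36 kt.
43 kt ≥ 30 kt ⇒ rapid intensification.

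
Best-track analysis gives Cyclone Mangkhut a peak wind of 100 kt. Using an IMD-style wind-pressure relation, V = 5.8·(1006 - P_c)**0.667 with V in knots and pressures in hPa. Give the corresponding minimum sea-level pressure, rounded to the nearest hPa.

ΔP = (V / 5.8)^(1/0.667) = (100/5.8)^1.499.
100/5.8 = 17.241; 17.241^1.499 ≈ 71.44 hPa.
P_c = 1006 − 71.44 = 934.56 ≈ 935 hPa.

935 hPa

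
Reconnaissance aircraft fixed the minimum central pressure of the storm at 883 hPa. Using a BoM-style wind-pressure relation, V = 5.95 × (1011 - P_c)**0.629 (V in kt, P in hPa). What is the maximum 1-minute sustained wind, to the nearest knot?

ΔP = 1011 − 883 = 128 hPa.
128^0.629 ≈ 21.156.
V ≈ 5.95 × 21.156 ≈ 125.9 kt.

126 kt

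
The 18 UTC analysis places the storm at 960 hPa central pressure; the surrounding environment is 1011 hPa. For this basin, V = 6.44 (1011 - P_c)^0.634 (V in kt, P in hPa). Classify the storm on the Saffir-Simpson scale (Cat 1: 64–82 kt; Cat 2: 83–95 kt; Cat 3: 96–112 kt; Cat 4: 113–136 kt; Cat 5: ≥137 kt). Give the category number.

ΔP = 1011 − 960 = 51 hPa.
V ≈ 6.44 × 51^0.634 = 6.44 × 12.09 ≈ 78 kt.
78 kt falls in the Category 1 band.

1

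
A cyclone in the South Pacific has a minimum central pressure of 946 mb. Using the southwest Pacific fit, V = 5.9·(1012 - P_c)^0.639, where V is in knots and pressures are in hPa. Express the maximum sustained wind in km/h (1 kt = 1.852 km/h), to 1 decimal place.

158.9 km/h

ΔP = 1012 − 946 = 66 mb.
V ≈ 5.9 × 66^0.639 = 5.9 × 14.544 ≈ 85.811 kt.
85.811 × 1.852 ≈ 158.92 km/h → 158.9 km/h.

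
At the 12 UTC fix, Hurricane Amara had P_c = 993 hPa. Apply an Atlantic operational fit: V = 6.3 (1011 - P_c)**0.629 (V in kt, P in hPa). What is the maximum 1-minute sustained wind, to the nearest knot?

ΔP = 1011 − 993 = 18 hPa.
18^0.629 ≈ 6.160.
V ≈ 6.3 × 6.160 ≈ 38.8 kt.

39 kt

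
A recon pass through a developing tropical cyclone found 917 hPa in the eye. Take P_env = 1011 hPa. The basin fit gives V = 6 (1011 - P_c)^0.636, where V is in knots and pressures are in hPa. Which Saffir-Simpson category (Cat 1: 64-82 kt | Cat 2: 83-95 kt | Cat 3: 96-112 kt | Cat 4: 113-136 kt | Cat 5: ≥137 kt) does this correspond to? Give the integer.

ΔP = 1011 − 917 = 94 hPa.
V ≈ 6 × 94^0.636 = 6 × 17.98 ≈ 108 kt.
108 kt falls in the Category 3 band.

3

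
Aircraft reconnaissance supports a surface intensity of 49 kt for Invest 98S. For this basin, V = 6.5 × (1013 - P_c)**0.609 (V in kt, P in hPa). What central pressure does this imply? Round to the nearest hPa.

985 hPa

ΔP = (V / 6.5)^(1/0.609) = (49/6.5)^1.642.
49/6.5 = 7.538; 7.538^1.642 ≈ 27.58 hPa.
P_c = 1013 − 27.58 = 985.42 ≈ 985 hPa.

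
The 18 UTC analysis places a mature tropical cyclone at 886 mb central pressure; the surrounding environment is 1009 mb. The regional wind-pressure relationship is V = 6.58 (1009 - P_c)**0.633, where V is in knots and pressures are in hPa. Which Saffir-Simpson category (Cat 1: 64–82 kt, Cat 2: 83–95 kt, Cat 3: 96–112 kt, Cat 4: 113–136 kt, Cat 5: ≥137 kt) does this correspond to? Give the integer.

5

ΔP = 1009 − 886 = 123 mb.
V ≈ 6.58 × 123^0.633 = 6.58 × 21.03 ≈ 138 kt.
138 kt falls in the Category 5 band.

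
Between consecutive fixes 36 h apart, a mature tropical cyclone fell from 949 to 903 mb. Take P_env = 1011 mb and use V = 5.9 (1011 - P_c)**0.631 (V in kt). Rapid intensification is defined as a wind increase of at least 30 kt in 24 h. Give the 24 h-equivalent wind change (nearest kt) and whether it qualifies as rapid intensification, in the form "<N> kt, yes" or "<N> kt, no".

22 kt, no

V₁: ΔP = 62, V ≈ 5.9 × 62^0.631 ≈ 79.77 kt.
V₂: ΔP = 108, V ≈ 5.9 × 108^0.631 ≈ 113.23 kt.
ΔV over 36 h = 33.46 kt → 24 h equivalent = 33.46 × 24/36 ≈ 22.31 kt.
22 kt < 30 kt ⇒ not rapid intensification.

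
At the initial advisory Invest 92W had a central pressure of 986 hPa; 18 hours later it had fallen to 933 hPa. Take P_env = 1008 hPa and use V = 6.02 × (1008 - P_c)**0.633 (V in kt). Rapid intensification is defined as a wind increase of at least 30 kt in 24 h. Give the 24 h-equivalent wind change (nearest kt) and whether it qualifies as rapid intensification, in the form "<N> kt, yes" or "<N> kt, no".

67 kt, yes

V₁: ΔP = 22, V ≈ 6.02 × 22^0.633 ≈ 42.59 kt.
V₂: ΔP = 75, V ≈ 6.02 × 75^0.633 ≈ 92.58 kt.
ΔV over 18 h = 49.99 kt → 24 h equivalent = 49.99 × 24/18 ≈ 66.65 kt.
67 kt ≥ 30 kt ⇒ rapid intensification.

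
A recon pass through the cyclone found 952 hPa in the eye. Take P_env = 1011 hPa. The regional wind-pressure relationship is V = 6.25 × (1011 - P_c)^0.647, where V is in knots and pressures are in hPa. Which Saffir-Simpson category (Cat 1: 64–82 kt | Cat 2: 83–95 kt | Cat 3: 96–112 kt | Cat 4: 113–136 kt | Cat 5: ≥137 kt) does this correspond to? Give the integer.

ΔP = 1011 − 952 = 59 hPa.
V ≈ 6.25 × 59^0.647 = 6.25 × 13.99 ≈ 87 kt.
87 kt falls in the Category 2 band.

2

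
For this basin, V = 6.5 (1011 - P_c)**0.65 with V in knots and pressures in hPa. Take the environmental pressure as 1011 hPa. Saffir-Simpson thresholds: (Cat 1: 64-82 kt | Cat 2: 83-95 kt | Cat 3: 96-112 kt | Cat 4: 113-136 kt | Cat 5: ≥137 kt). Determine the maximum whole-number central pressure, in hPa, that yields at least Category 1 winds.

977 hPa

Category 1 begins at V = 64 kt.
Required ΔP = (64/6.5)^(1/0.65) = 9.846^1.538 ≈ 33.74 hPa.
P_c ≤ 1011 − 33.74 = 977.26, so the highest integer P_c is 977 hPa.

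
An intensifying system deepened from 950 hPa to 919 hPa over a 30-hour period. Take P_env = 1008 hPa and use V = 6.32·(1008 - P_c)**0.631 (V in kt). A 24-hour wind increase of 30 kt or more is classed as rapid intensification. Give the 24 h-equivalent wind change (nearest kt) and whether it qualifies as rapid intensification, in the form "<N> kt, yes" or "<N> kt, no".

V₁: ΔP = 58, V ≈ 6.32 × 58^0.631 ≈ 81.93 kt.
V₂: ΔP = 89, V ≈ 6.32 × 89^0.631 ≈ 107.35 kt.
ΔV over 30 h = 25.42 kt → 24 h equivalent = 25.42 × 24/30 ≈ 20.34 kt.
20 kt < 30 kt ⇒ not rapid intensification.

20 kt, no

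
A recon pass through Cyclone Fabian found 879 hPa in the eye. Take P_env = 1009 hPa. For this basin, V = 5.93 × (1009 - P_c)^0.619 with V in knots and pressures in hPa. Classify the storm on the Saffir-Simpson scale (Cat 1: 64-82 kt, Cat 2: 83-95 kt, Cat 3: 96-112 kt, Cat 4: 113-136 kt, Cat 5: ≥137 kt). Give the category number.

ΔP = 1009 − 879 = 130 hPa.
V ≈ 5.93 × 130^0.619 = 5.93 × 20.35 ≈ 121 kt.
121 kt falls in the Category 4 band.

4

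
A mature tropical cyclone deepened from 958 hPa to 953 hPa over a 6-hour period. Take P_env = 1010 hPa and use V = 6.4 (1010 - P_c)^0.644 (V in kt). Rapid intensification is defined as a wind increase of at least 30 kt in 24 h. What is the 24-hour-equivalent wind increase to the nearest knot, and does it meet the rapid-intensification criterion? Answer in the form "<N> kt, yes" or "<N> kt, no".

V₁: ΔP = 52, V ≈ 6.4 × 52^0.644 ≈ 81.52 kt.
V₂: ΔP = 57, V ≈ 6.4 × 57^0.644 ≈ 86.49 kt.
ΔV over 6 h = 4.97 kt → 24 h equivalent = 4.97 × 24/6 ≈ 19.88 kt.
20 kt < 30 kt ⇒ not rapid intensification.

20 kt, no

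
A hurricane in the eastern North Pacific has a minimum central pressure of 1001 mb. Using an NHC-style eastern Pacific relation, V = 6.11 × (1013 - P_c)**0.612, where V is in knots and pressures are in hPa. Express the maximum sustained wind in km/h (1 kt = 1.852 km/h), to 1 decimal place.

51.8 km/h

ΔP = 1013 − 1001 = 12 mb.
V ≈ 6.11 × 12^0.612 = 6.11 × 4.576 ≈ 27.958 kt.
27.958 × 1.852 ≈ 51.78 km/h → 51.8 km/h.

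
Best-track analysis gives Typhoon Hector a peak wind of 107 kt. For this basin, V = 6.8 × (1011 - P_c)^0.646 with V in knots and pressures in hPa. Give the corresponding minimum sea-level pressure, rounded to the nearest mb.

940 mb

ΔP = (V / 6.8)^(1/0.646) = (107/6.8)^1.548.
107/6.8 = 15.735; 15.735^1.548 ≈ 71.24 mb.
P_c = 1011 − 71.24 = 939.76 ≈ 940 mb.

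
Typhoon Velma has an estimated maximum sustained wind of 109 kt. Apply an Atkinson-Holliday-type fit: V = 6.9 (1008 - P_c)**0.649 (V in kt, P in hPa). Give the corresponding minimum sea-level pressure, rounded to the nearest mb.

938 mb

ΔP = (V / 6.9)^(1/0.649) = (109/6.9)^1.541.
109/6.9 = 15.797; 15.797^1.541 ≈ 70.28 mb.
P_c = 1008 − 70.28 = 937.72 ≈ 938 mb.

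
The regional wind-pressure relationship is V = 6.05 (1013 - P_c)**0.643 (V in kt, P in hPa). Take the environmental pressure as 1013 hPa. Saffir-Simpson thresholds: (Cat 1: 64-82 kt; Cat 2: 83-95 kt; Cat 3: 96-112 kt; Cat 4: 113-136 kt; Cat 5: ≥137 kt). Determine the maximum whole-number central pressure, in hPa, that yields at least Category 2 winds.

954 hPa

Category 2 begins at V = 83 kt.
Required ΔP = (83/6.05)^(1/0.643) = 13.719^1.555 ≈ 58.72 hPa.
P_c ≤ 1013 − 58.72 = 954.28, so the highest integer P_c is 954 hPa.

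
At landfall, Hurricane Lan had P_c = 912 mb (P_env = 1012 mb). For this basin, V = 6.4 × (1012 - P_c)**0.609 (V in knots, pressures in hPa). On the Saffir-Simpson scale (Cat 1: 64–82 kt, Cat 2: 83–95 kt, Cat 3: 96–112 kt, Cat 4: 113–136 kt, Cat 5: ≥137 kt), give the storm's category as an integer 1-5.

ΔP = 1012 − 912 = 100 mb.
V ≈ 6.4 × 100^0.609 = 6.4 × 16.52 ≈ 106 kt.
106 kt falls in the Category 3 band.

3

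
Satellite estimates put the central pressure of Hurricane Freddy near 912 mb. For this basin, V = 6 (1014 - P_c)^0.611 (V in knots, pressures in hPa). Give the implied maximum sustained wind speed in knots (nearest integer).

101 kt

ΔP = 1014 − 912 = 102 mb.
102^0.611 ≈ 16.875.
V ≈ 6 × 16.875 ≈ 101.3 kt.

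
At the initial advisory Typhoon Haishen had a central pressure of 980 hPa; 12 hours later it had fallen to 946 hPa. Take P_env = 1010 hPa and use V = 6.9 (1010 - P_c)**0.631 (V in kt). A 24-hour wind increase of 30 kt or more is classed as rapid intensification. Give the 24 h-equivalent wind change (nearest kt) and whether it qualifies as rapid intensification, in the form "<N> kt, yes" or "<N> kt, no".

V₁: ΔP = 30, V ≈ 6.9 × 30^0.631 ≈ 59.01 kt.
V₂: ΔP = 64, V ≈ 6.9 × 64^0.631 ≈ 95.18 kt.
ΔV over 12 h = 36.17 kt → 24 h equivalent = 36.17 × 24/12 ≈ 72.34 kt.
72 kt ≥ 30 kt ⇒ rapid intensification.

72 kt, yes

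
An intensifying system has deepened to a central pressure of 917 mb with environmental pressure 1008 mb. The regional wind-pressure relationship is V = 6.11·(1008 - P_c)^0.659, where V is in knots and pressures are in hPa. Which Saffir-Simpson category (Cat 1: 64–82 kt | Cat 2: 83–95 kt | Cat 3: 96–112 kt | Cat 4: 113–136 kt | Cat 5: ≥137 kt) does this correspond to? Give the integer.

ΔP = 1008 − 917 = 91 mb.
V ≈ 6.11 × 91^0.659 = 6.11 × 19.54 ≈ 119 kt.
119 kt falls in the Category 4 band.

4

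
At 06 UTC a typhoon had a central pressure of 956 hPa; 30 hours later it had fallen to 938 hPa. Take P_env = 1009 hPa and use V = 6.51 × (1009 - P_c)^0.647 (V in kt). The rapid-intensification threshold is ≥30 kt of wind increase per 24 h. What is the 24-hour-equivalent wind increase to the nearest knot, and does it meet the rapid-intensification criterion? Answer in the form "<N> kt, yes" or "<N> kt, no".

V₁: ΔP = 53, V ≈ 6.51 × 53^0.647 ≈ 84.95 kt.
V₂: ΔP = 71, V ≈ 6.51 × 71^0.647 ≈ 102.65 kt.
ΔV over 30 h = 17.70 kt → 24 h equivalent = 17.70 × 24/30 ≈ 14.16 kt.
14 kt < 30 kt ⇒ not rapid intensification.

14 kt, no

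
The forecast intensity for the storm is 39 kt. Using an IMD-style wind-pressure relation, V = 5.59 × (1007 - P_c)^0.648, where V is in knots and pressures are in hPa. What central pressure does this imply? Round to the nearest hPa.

987 hPa

ΔP = (V / 5.59)^(1/0.648) = (39/5.59)^1.543.
39/5.59 = 6.977; 6.977^1.543 ≈ 20.04 hPa.
P_c = 1007 − 20.04 = 986.96 ≈ 987 hPa.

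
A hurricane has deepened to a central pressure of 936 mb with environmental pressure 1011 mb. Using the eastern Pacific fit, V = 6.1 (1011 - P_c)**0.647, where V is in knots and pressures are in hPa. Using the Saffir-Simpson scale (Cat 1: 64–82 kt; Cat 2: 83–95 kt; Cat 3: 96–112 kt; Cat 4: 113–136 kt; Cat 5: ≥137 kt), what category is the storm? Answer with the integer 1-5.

3

ΔP = 1011 − 936 = 75 mb.
V ≈ 6.1 × 75^0.647 = 6.1 × 16.34 ≈ 100 kt.
100 kt falls in the Category 3 band.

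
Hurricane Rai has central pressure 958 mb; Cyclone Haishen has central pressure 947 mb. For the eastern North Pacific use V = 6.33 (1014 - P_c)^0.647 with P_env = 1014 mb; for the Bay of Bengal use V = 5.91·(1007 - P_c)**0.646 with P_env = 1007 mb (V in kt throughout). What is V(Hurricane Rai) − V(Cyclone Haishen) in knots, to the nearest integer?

2 kt

Hurricane Rai: ΔP = 56; V ≈ 6.33 × 56^0.647 ≈ 85.60 kt.
Cyclone Haishen: ΔP = 60; V ≈ 5.91 × 60^0.646 ≈ 83.23 kt.
Difference ≈ 85.60 − 83.23 = 2.37 → 2 kt.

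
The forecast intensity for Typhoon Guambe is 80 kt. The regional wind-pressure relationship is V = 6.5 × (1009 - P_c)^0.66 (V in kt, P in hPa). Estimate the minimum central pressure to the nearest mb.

ΔP = (V / 6.5)^(1/0.66) = (80/6.5)^1.515.
80/6.5 = 12.308; 12.308^1.515 ≈ 44.85 mb.
P_c = 1009 − 44.85 = 964.15 ≈ 964 mb.

964 mb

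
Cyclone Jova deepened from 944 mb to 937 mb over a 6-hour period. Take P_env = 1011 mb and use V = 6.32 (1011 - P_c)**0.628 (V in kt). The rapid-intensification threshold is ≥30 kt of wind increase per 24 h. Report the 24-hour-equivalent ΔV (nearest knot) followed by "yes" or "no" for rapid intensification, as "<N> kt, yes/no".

V₁: ΔP = 67, V ≈ 6.32 × 67^0.628 ≈ 88.61 kt.
V₂: ΔP = 74, V ≈ 6.32 × 74^0.628 ≈ 94.32 kt.
ΔV over 6 h = 5.71 kt → 24 h equivalent = 5.71 × 24/6 ≈ 22.84 kt.
23 kt < 30 kt ⇒ not rapid intensification.

23 kt, no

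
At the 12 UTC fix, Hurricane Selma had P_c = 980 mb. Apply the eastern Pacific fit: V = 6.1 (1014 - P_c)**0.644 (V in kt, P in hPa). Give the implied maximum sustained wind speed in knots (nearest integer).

ΔP = 1014 − 980 = 34 mb.
34^0.644 ≈ 9.689.
V ≈ 6.1 × 9.689 ≈ 59.1 kt.

59 kt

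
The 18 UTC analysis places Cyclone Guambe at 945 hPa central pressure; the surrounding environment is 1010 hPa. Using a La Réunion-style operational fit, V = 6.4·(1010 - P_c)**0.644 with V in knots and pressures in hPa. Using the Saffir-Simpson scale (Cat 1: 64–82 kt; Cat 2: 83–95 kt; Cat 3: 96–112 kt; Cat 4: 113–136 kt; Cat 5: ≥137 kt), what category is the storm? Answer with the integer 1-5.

2

ΔP = 1010 − 945 = 65 hPa.
V ≈ 6.4 × 65^0.644 = 6.4 × 14.71 ≈ 94 kt.
94 kt falls in the Category 2 band.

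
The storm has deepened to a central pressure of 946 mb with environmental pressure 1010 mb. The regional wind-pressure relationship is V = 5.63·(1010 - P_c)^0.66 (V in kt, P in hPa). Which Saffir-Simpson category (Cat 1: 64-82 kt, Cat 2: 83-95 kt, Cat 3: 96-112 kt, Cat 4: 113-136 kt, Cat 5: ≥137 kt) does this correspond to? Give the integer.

ΔP = 1010 − 946 = 64 mb.
V ≈ 5.63 × 64^0.66 = 5.63 × 15.56 ≈ 88 kt.
88 kt falls in the Category 2 band.

2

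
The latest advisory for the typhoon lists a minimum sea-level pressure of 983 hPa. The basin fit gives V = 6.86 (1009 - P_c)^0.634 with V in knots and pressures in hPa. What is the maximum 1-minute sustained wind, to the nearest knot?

ΔP = 1009 − 983 = 26 hPa.
26^0.634 ≈ 7.890.
V ≈ 6.86 × 7.890 ≈ 54.1 kt.

54 kt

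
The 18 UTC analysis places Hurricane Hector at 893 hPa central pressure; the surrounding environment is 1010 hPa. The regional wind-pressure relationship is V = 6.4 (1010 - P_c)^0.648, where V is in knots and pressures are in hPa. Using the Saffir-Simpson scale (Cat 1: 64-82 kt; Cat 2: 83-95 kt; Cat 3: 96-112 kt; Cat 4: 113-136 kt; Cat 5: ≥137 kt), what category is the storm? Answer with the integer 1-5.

ΔP = 1010 − 893 = 117 hPa.
V ≈ 6.4 × 117^0.648 = 6.4 × 21.89 ≈ 140 kt.
140 kt falls in the Category 5 band.

5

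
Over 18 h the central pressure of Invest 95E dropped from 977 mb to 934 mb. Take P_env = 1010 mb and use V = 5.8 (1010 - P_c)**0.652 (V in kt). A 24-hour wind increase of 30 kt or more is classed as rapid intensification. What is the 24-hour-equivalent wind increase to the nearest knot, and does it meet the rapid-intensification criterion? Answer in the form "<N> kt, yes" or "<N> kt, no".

55 kt, yes

V₁: ΔP = 33, V ≈ 5.8 × 33^0.652 ≈ 56.69 kt.
V₂: ΔP = 76, V ≈ 5.8 × 76^0.652 ≈ 97.66 kt.
ΔV over 18 h = 40.97 kt → 24 h equivalent = 40.97 × 24/18 ≈ 54.63 kt.
55 kt ≥ 30 kt ⇒ rapid intensification.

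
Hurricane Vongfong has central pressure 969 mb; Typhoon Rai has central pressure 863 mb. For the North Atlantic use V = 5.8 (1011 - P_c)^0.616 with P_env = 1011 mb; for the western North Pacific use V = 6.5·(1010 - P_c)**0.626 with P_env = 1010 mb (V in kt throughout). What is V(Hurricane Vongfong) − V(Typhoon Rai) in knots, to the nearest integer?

-90 kt

Hurricane Vongfong: ΔP = 42; V ≈ 5.8 × 42^0.616 ≈ 57.99 kt.
Typhoon Rai: ΔP = 147; V ≈ 6.5 × 147^0.626 ≈ 147.79 kt.
Difference ≈ 57.99 − 147.79 = -89.80 → -90 kt.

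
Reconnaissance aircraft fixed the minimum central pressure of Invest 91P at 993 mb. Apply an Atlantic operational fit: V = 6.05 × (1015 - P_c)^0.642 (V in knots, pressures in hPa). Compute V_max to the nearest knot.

ΔP = 1015 − 993 = 22 mb.
22^0.642 ≈ 7.275.
V ≈ 6.05 × 7.275 ≈ 44.0 kt.

44 kt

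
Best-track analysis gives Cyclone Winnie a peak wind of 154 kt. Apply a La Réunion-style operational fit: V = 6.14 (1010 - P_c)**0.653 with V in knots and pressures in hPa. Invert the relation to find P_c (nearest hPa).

ΔP = (V / 6.14)^(1/0.653) = (154/6.14)^1.531.
154/6.14 = 25.081; 25.081^1.531 ≈ 138.98 hPa.
P_c = 1010 − 138.98 = 871.02 ≈ 871 hPa.

871 hPa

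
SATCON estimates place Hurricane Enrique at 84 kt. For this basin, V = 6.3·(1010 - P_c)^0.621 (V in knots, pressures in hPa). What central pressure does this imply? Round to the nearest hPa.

ΔP = (V / 6.3)^(1/0.621) = (84/6.3)^1.610.
84/6.3 = 13.333; 13.333^1.610 ≈ 64.79 hPa.
P_c = 1010 − 64.79 = 945.21 ≈ 945 hPa.

945 hPa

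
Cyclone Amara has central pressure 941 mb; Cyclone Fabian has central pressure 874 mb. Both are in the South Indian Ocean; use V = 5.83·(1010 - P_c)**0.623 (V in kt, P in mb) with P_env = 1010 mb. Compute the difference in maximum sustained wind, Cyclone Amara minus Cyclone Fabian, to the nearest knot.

Cyclone Amara: ΔP = 69; V ≈ 5.83 × 69^0.623 ≈ 81.52 kt.
Cyclone Fabian: ΔP = 136; V ≈ 5.83 × 136^0.623 ≈ 124.41 kt.
Difference ≈ 81.52 − 124.41 = -42.89 → -43 kt.

-43 kt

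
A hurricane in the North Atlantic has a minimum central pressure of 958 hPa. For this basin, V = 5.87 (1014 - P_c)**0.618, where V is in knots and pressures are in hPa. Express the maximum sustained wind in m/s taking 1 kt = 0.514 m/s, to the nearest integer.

36 m/s

ΔP = 1014 − 958 = 56 hPa.
V ≈ 5.87 × 56^0.618 = 5.87 × 12.033 ≈ 70.635 kt.
70.635 × 0.514 ≈ 36.31 m/s → 36 m/s.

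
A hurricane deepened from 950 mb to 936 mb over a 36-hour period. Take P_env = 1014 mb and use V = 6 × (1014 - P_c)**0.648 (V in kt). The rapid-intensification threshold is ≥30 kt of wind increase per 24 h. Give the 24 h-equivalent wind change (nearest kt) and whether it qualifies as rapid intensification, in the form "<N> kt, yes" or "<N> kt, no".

V₁: ΔP = 64, V ≈ 6 × 64^0.648 ≈ 88.83 kt.
V₂: ΔP = 78, V ≈ 6 × 78^0.648 ≈ 100.98 kt.
ΔV over 36 h = 12.15 kt → 24 h equivalent = 12.15 × 24/36 ≈ 8.10 kt.
8 kt < 30 kt ⇒ not rapid intensification.

8 kt, no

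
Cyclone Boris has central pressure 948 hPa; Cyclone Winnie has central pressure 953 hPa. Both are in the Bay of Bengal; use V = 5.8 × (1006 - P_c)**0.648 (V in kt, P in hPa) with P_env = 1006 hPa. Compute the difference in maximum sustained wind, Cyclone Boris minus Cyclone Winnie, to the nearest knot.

Cyclone Boris: ΔP = 58; V ≈ 5.8 × 58^0.648 ≈ 80.56 kt.
Cyclone Winnie: ΔP = 53; V ≈ 5.8 × 53^0.648 ≈ 75.99 kt.
Difference ≈ 80.56 − 75.99 = 4.57 → 5 kt.

5 kt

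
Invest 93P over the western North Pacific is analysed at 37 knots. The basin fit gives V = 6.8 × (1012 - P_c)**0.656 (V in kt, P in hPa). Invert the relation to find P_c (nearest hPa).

ΔP = (V / 6.8)^(1/0.656) = (37/6.8)^1.524.
37/6.8 = 5.441; 5.441^1.524 ≈ 13.23 hPa.
P_c = 1012 − 13.23 = 998.77 ≈ 999 hPa.

999 hPa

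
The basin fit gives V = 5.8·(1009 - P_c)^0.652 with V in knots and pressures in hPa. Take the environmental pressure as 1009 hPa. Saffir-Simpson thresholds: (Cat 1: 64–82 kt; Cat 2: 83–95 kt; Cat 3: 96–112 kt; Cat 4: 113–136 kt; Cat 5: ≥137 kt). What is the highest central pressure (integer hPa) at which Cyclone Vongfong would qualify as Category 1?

Category 1 begins at V = 64 kt.
Required ΔP = (64/5.8)^(1/0.652) = 11.034^1.534 ≈ 39.75 hPa.
P_c ≤ 1009 − 39.75 = 969.25, so the highest integer P_c is 969 hPa.

969 hPa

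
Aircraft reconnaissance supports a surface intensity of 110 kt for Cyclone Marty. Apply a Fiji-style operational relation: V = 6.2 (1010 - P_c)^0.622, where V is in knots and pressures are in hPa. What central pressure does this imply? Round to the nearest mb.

ΔP = (V / 6.2)^(1/0.622) = (110/6.2)^1.608.
110/6.2 = 17.742; 17.742^1.608 ≈ 101.87 mb.
P_c = 1010 − 101.87 = 908.13 ≈ 908 mb.

908 mb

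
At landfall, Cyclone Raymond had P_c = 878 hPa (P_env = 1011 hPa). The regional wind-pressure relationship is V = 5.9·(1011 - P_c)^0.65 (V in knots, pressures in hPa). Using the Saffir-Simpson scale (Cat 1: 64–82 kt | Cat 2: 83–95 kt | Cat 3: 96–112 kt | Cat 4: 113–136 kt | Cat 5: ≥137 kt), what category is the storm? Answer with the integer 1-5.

ΔP = 1011 − 878 = 133 hPa.
V ≈ 5.9 × 133^0.65 = 5.9 × 24.02 ≈ 142 kt.
142 kt falls in the Category 5 band.

5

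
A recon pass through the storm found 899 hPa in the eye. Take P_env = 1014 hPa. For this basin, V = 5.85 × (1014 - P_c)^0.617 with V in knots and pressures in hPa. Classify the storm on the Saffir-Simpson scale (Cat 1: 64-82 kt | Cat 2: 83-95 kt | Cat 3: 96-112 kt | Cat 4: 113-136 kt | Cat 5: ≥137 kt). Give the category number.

ΔP = 1014 − 899 = 115 hPa.
V ≈ 5.85 × 115^0.617 = 5.85 × 18.68 ≈ 109 kt.
109 kt falls in the Category 3 band.

3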